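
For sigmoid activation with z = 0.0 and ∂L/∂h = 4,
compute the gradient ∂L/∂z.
∂L/∂z = 1

σ(0.0) = 0.5
σ'(0.0) = σ(0.0)(1 - σ(0.0)) = 0.5 × 0.5 = 0.25
∂L/∂z = ∂L/∂h · σ'(z) = 4 × 0.25 = 1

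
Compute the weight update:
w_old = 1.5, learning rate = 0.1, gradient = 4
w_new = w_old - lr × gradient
w_new = 1.1

w_new = w - η·∂L/∂w = 1.5 - 0.1×(4) = 1.5 - (0.4) = 1.1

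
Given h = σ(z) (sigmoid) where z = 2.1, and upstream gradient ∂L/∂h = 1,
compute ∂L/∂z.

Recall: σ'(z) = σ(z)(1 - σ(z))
∂L/∂z = 0.09719

σ(2.1) = 0.8909
σ'(2.1) = σ(2.1)(1 - σ(2.1)) = 0.8909 × 0.1091 = 0.09719
∂L/∂z = ∂L/∂h · σ'(z) = 1 × 0.09719 = 0.09719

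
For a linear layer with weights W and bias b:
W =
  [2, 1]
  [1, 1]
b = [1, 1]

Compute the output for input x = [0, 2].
y = [3, 3]

Wx = [2×0 + 1×2, 1×0 + 1×2]
   = [2, 2]
y = Wx + b = [2 + 1, 2 + 1] = [3, 3]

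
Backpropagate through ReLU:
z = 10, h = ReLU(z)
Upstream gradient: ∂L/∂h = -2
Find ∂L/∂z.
∂L/∂z = -2

h = ReLU(10) = 10
Since z > 0: ∂h/∂z = 1
∂L/∂z = ∂L/∂h · ∂h/∂z = -2 × 1 = -2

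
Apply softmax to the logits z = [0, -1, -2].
p = [0.6652, 0.2447, 0.09]

exp(z) = [1, 0.3679, 0.1353]
Sum = 1.503
p = [0.6652, 0.2447, 0.09]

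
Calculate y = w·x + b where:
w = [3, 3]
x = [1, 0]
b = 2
y = 5

y = (3)(1) + (3)(0) + 2 = 5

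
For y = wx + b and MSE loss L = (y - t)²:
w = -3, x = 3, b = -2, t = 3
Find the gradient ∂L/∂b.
∂L/∂b = -28

y = wx + b = (-3)(3) + -2 = -11
∂L/∂y = 2(y - t) = 2(-11 - 3) = -28
∂y/∂b = 1
∂L/∂b = ∂L/∂y · ∂y/∂b = -28 × 1 = -28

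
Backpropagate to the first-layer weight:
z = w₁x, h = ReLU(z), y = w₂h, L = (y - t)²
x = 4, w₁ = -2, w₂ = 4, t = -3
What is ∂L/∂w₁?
∂L/∂w₁ = 0

Forward pass:
z = w₁x = -2×4 = -8
h = ReLU(-8) = 0
y = w₂h = 4×0 = 0

Backward pass:
∂L/∂y = 2(y - t) = 2(0 - -3) = 6
∂y/∂h = w₂ = 4
∂h/∂z = 0 (ReLU derivative)
∂z/∂w₁ = x = 4

∂L/∂w₁ = 6 × 4 × 0 × 4 = 0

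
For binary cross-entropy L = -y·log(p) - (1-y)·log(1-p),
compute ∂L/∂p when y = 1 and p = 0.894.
∂L/∂p = -1.119

∂L/∂p = -y/p + (1-y)/(1-p) = -1/0.894 + 0 = -1.119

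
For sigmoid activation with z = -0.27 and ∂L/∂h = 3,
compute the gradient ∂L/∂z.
∂L/∂z = 0.7365

σ(-0.27) = 0.4329
σ'(-0.27) = σ(-0.27)(1 - σ(-0.27)) = 0.4329 × 0.5671 = 0.2455
∂L/∂z = ∂L/∂h · σ'(z) = 3 × 0.2455 = 0.7365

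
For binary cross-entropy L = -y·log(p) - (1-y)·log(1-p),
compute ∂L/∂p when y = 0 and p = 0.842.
∂L/∂p = 6.329

∂L/∂p = -y/p + (1-y)/(1-p) = 0 + 1/0.158 = 6.329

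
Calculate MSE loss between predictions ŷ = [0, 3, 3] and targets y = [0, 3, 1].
MSE = 1.333

MSE = (1/3)((0-0)² + (3-3)² + (3-1)²) = (1/3)(0 + 0 + 4) = 1.333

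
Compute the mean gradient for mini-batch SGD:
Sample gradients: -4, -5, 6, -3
Average gradient = -1.5

Average = (1/4)(-4 + -5 + 6 + -3) = -6/4 = -1.5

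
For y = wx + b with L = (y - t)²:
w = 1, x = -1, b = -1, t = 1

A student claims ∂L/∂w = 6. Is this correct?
Correct

y = (1)(-1) + -1 = -2
∂L/∂y = 2(y - t) = 2(-2 - 1) = -6
∂y/∂w = x = -1
∂L/∂w = -6 × -1 = 6

Claimed value: 6
Correct: The correct gradient is 6.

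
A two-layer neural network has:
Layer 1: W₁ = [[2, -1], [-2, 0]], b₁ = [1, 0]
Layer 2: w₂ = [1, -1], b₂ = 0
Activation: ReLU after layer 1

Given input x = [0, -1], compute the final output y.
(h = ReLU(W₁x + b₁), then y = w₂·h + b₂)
y = 2

Layer 1 pre-activation: z₁ = [2, 0]
After ReLU: h = [2, 0]
Layer 2 output: y = 1×2 + -1×0 + 0 = 2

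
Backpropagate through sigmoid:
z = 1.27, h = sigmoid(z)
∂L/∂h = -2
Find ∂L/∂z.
∂L/∂z = -0.3424

σ(1.27) = 0.7807
σ'(1.27) = σ(1.27)(1 - σ(1.27)) = 0.7807 × 0.2193 = 0.1712
∂L/∂z = ∂L/∂h · σ'(z) = -2 × 0.1712 = -0.3424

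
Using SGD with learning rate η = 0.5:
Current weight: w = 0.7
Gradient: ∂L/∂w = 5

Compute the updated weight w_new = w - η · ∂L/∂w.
w_new = -1.8

w_new = w - η·∂L/∂w = 0.7 - 0.5×(5) = 0.7 - (2.5) = -1.8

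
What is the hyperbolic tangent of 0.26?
0.2543

tanh(0.26) = (e^(0.26) - e^(-0.26))/(e^(0.26) + e^(-0.26)) = 0.2543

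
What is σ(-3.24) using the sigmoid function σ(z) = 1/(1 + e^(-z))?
0.03769

sigmoid(-3.24) = 1/(1 + e^(3.24)) = 1/(1 + 25.53) = 0.03769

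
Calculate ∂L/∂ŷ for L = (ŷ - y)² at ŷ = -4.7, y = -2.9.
∂L/∂ŷ = -3.6

∂L/∂ŷ = 2(ŷ - y) = 2(-4.7 - -2.9) = 2(-1.8) = -3.6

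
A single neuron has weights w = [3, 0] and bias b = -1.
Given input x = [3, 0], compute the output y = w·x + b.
y = 8

y = (3)(3) + (0)(0) + -1 = 8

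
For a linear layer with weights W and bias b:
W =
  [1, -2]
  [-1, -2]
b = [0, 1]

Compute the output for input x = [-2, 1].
y = [-4, 1]

Wx = [1×-2 + -2×1, -1×-2 + -2×1]
   = [-4, 0]
y = Wx + b = [-4 + 0, 0 + 1] = [-4, 1]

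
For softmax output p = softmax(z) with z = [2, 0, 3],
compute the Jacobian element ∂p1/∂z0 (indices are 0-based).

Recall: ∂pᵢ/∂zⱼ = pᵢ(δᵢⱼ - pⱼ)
∂p1/∂z0 = -0.009113

p = softmax(z) = [0.2595, 0.03512, 0.7054]
p1 = 0.03512, p0 = 0.2595

∂p1/∂z0 = -p1 × p0 = -0.03512 × 0.2595 = -0.009113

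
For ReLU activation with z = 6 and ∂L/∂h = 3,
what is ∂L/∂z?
∂L/∂z = 3

h = ReLU(6) = 6
Since z > 0: ∂h/∂z = 1
∂L/∂z = ∂L/∂h · ∂h/∂z = 3 × 1 = 3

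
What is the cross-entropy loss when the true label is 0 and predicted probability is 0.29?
L = 0.3425

L = -0·log(0.29) - 1·log(0.71) = -log(0.71) = 0.3425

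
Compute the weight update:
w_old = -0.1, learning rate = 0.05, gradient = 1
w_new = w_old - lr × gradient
w_new = -0.15

w_new = w - η·∂L/∂w = -0.1 - 0.05×(1) = -0.1 - (0.05) = -0.15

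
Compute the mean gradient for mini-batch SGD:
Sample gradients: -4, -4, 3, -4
Average gradient = -2.25

Average = (1/4)(-4 + -4 + 3 + -4) = -9/4 = -2.25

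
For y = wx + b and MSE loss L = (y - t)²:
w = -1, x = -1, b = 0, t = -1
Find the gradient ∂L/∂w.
∂L/∂w = -4

y = wx + b = (-1)(-1) + 0 = 1
∂L/∂y = 2(y - t) = 2(1 - -1) = 4
∂y/∂w = x = -1
∂L/∂w = ∂L/∂y · ∂y/∂w = 4 × -1 = -4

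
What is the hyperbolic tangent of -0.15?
-0.1489

tanh(-0.15) = (e^(-0.15) - e^(0.15))/(e^(-0.15) + e^(0.15)) = -0.1489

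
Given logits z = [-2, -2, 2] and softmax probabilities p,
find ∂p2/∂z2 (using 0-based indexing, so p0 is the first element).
∂p2/∂z2 = 0.03409

p = softmax(z) = [0.01767, 0.01767, 0.9647]
p2 = 0.9647

∂p2/∂z2 = p2(1 - p2) = 0.9647 × (1 - 0.9647) = 0.03409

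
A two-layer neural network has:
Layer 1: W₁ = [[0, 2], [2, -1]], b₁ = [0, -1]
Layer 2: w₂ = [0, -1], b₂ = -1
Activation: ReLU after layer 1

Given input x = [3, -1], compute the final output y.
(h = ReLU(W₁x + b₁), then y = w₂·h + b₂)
y = -7

Layer 1 pre-activation: z₁ = [-2, 6]
After ReLU: h = [0, 6]
Layer 2 output: y = 0×0 + -1×6 + -1 = -7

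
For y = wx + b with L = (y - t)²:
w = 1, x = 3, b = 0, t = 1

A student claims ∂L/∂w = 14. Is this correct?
Incorrect

y = (1)(3) + 0 = 3
∂L/∂y = 2(y - t) = 2(3 - 1) = 4
∂y/∂w = x = 3
∂L/∂w = 4 × 3 = 12

Claimed value: 14
Incorrect: The correct gradient is 12.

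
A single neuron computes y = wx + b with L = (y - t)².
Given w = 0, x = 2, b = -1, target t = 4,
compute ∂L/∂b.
∂L/∂b = -10

y = wx + b = (0)(2) + -1 = -1
∂L/∂y = 2(y - t) = 2(-1 - 4) = -10
∂y/∂b = 1
∂L/∂b = ∂L/∂y · ∂y/∂b = -10 × 1 = -10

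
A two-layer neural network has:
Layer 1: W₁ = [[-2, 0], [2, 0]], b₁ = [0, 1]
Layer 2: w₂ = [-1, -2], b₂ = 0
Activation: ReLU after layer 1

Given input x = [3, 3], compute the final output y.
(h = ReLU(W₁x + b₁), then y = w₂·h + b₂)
y = -14

Layer 1 pre-activation: z₁ = [-6, 7]
After ReLU: h = [0, 7]
Layer 2 output: y = -1×0 + -2×7 + 0 = -14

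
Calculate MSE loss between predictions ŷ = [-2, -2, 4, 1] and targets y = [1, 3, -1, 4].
MSE = 17

MSE = (1/4)((-2-1)² + (-2-3)² + (4--1)² + (1-4)²) = (1/4)(9 + 25 + 25 + 9) = 17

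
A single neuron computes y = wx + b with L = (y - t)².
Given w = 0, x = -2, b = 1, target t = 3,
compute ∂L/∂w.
∂L/∂w = 8

y = wx + b = (0)(-2) + 1 = 1
∂L/∂y = 2(y - t) = 2(1 - 3) = -4
∂y/∂w = x = -2
∂L/∂w = ∂L/∂y · ∂y/∂w = -4 × -2 = 8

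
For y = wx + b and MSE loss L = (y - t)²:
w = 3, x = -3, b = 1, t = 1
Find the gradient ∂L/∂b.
∂L/∂b = -18

y = wx + b = (3)(-3) + 1 = -8
∂L/∂y = 2(y - t) = 2(-8 - 1) = -18
∂y/∂b = 1
∂L/∂b = ∂L/∂y · ∂y/∂b = -18 × 1 = -18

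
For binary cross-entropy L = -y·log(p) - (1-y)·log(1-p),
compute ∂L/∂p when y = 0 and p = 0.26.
∂L/∂p = 1.351

∂L/∂p = -y/p + (1-y)/(1-p) = 0 + 1/0.74 = 1.351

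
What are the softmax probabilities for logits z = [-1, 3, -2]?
p = [0.0179, 0.9756, 0.0066]

exp(z) = [0.3679, 20.09, 0.1353]
Sum = 20.59
p = [0.0179, 0.9756, 0.0066]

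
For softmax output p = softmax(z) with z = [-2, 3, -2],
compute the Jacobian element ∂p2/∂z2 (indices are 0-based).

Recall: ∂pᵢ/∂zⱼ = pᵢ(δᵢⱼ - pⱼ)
∂p2/∂z2 = 0.006604

p = softmax(z) = [0.006648, 0.9867, 0.006648]
p2 = 0.006648

∂p2/∂z2 = p2(1 - p2) = 0.006648 × (1 - 0.006648) = 0.006604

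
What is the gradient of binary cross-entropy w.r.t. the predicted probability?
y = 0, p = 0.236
∂L/∂p = 1.309

∂L/∂p = -y/p + (1-y)/(1-p) = 0 + 1/0.764 = 1.309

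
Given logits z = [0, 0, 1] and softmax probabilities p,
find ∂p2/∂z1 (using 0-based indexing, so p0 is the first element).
∂p2/∂z1 = -0.1221

p = softmax(z) = [0.2119, 0.2119, 0.5761]
p2 = 0.5761, p1 = 0.2119

∂p2/∂z1 = -p2 × p1 = -0.5761 × 0.2119 = -0.1221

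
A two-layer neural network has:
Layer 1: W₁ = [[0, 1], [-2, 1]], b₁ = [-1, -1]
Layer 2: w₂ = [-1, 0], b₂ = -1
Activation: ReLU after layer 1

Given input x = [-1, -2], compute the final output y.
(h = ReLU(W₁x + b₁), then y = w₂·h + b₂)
y = -1

Layer 1 pre-activation: z₁ = [-3, -1]
After ReLU: h = [0, 0]
Layer 2 output: y = -1×0 + 0×0 + -1 = -1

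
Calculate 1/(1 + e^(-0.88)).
0.7068

sigmoid(0.88) = 1/(1 + e^(-0.88)) = 1/(1 + 0.4148) = 0.7068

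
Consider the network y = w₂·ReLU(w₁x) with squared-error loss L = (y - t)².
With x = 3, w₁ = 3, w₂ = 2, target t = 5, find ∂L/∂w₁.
∂L/∂w₁ = 156

Forward pass:
z = w₁x = 3×3 = 9
h = ReLU(9) = 9
y = w₂h = 2×9 = 18

Backward pass:
∂L/∂y = 2(y - t) = 2(18 - 5) = 26
∂y/∂h = w₂ = 2
∂h/∂z = 1 (ReLU derivative)
∂z/∂w₁ = x = 3

∂L/∂w₁ = 26 × 2 × 1 × 3 = 156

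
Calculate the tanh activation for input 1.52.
0.9087

tanh(1.52) = (e^(1.52) - e^(-1.52))/(e^(1.52) + e^(-1.52)) = 0.9087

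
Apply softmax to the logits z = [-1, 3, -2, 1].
p = [0.0158, 0.8618, 0.0058, 0.1166]

exp(z) = [0.3679, 20.09, 0.1353, 2.718]
Sum = 23.31
p = [0.0158, 0.8618, 0.0058, 0.1166]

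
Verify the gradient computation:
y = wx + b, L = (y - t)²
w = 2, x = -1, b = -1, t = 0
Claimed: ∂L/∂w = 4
Incorrect

y = (2)(-1) + -1 = -3
∂L/∂y = 2(y - t) = 2(-3 - 0) = -6
∂y/∂w = x = -1
∂L/∂w = -6 × -1 = 6

Claimed value: 4
Incorrect: The correct gradient is 6.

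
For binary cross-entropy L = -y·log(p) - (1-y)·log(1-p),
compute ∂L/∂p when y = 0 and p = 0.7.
∂L/∂p = 3.333

∂L/∂p = -y/p + (1-y)/(1-p) = 0 + 1/0.3 = 3.333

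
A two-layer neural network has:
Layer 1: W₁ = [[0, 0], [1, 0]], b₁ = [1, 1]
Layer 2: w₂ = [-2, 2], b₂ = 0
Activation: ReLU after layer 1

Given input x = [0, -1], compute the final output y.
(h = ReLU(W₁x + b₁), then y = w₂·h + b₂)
y = 0

Layer 1 pre-activation: z₁ = [1, 1]
After ReLU: h = [1, 1]
Layer 2 output: y = -2×1 + 2×1 + 0 = 0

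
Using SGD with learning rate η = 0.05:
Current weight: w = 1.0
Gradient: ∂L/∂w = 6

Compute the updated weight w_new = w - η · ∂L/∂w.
w_new = 0.7

w_new = w - η·∂L/∂w = 1.0 - 0.05×(6) = 1.0 - (0.3) = 0.7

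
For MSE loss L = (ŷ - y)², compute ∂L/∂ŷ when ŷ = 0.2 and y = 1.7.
∂L/∂ŷ = -3.0

∂L/∂ŷ = 2(ŷ - y) = 2(0.2 - 1.7) = 2(-1.5) = -3.0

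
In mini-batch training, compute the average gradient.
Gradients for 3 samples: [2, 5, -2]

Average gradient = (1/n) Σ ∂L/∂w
Average gradient = 1.667

Average = (1/3)(2 + 5 + -2) = 5/3 = 1.667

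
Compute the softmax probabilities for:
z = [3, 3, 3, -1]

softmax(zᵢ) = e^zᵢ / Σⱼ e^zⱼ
p = [0.3313, 0.3313, 0.3313, 0.0061]

exp(z) = [20.09, 20.09, 20.09, 0.3679]
Sum = 60.62
p = [0.3313, 0.3313, 0.3313, 0.0061]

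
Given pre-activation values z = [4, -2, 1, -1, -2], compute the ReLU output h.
h = [4, 0, 1, 0, 0]

ReLU applied element-wise: max(0,4)=4, max(0,-2)=0, max(0,1)=1, max(0,-1)=0, max(0,-2)=0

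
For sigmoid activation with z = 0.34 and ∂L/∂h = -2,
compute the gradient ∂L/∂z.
∂L/∂z = -0.4858

σ(0.34) = 0.5842
σ'(0.34) = σ(0.34)(1 - σ(0.34)) = 0.5842 × 0.4158 = 0.2429
∂L/∂z = ∂L/∂h · σ'(z) = -2 × 0.2429 = -0.4858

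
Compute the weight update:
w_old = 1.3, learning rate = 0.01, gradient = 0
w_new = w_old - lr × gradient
w_new = 1.3

w_new = w - η·∂L/∂w = 1.3 - 0.01×(0) = 1.3 - (0) = 1.3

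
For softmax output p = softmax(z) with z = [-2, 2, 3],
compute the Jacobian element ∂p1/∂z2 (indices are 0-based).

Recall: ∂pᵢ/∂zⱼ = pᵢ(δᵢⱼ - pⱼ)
∂p1/∂z2 = -0.1947

p = softmax(z) = [0.004902, 0.2676, 0.7275]
p1 = 0.2676, p2 = 0.7275

∂p1/∂z2 = -p1 × p2 = -0.2676 × 0.7275 = -0.1947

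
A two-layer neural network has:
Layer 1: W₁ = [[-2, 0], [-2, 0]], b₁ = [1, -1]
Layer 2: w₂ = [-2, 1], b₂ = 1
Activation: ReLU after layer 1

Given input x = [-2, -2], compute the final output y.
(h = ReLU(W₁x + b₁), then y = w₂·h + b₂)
y = -6

Layer 1 pre-activation: z₁ = [5, 3]
After ReLU: h = [5, 3]
Layer 2 output: y = -2×5 + 1×3 + 1 = -6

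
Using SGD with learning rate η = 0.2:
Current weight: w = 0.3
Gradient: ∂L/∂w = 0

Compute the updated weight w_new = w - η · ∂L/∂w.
w_new = 0.3

w_new = w - η·∂L/∂w = 0.3 - 0.2×(0) = 0.3 - (0) = 0.3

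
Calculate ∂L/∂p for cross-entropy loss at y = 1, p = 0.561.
∂L/∂p = -1.783

∂L/∂p = -y/p + (1-y)/(1-p) = -1/0.561 + 0 = -1.783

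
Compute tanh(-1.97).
-0.9618

tanh(-1.97) = (e^(-1.97) - e^(1.97))/(e^(-1.97) + e^(1.97)) = -0.9618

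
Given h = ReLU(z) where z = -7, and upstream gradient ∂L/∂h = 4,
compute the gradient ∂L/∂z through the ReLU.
∂L/∂z = 0

h = ReLU(-7) = 0
Since z < 0: ∂h/∂z = 0
∂L/∂z = ∂L/∂h · ∂h/∂z = 4 × 0 = 0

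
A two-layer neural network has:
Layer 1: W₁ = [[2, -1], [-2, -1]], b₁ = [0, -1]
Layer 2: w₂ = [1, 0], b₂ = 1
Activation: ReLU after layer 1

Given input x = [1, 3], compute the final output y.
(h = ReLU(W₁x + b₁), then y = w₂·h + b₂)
y = 1

Layer 1 pre-activation: z₁ = [-1, -6]
After ReLU: h = [0, 0]
Layer 2 output: y = 1×0 + 0×0 + 1 = 1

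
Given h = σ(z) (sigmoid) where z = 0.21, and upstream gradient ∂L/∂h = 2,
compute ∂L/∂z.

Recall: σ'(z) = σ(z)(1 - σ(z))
∂L/∂z = 0.4945

σ(0.21) = 0.5523
σ'(0.21) = σ(0.21)(1 - σ(0.21)) = 0.5523 × 0.4477 = 0.2473
∂L/∂z = ∂L/∂h · σ'(z) = 2 × 0.2473 = 0.4945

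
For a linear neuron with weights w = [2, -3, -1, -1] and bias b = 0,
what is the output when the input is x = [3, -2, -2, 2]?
y = 12

y = (2)(3) + (-3)(-2) + (-1)(-2) + (-1)(2) + 0 = 12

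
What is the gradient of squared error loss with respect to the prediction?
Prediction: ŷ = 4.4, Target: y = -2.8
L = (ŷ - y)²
∂L/∂ŷ = 14.4

∂L/∂ŷ = 2(ŷ - y) = 2(4.4 - -2.8) = 2(7.2) = 14.4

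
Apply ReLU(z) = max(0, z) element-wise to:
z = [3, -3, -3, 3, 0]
h = [3, 0, 0, 3, 0]

ReLU applied element-wise: max(0,3)=3, max(0,-3)=0, max(0,-3)=0, max(0,3)=3, max(0,0)=0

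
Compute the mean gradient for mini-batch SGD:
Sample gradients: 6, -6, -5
Average gradient = -1.667

Average = (1/3)(6 + -6 + -5) = -5/3 = -1.667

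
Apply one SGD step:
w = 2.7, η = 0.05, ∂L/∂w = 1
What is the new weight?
w_new = 2.65

w_new = w - η·∂L/∂w = 2.7 - 0.05×(1) = 2.7 - (0.05) = 2.65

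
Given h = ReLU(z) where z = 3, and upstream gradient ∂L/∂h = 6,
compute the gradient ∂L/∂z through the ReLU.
∂L/∂z = 6

h = ReLU(3) = 3
Since z > 0: ∂h/∂z = 1
∂L/∂z = ∂L/∂h · ∂h/∂z = 6 × 1 = 6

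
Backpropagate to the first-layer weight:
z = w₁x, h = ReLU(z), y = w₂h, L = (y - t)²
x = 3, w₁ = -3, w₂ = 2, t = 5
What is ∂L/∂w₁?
∂L/∂w₁ = 0

Forward pass:
z = w₁x = -3×3 = -9
h = ReLU(-9) = 0
y = w₂h = 2×0 = 0

Backward pass:
∂L/∂y = 2(y - t) = 2(0 - 5) = -10
∂y/∂h = w₂ = 2
∂h/∂z = 0 (ReLU derivative)
∂z/∂w₁ = x = 3

∂L/∂w₁ = -10 × 2 × 0 × 3 = 0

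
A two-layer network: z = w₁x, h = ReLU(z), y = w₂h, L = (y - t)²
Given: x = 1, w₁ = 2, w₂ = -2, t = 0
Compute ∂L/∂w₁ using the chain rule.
∂L/∂w₁ = 16

Forward pass:
z = w₁x = 2×1 = 2
h = ReLU(2) = 2
y = w₂h = -2×2 = -4

Backward pass:
∂L/∂y = 2(y - t) = 2(-4 - 0) = -8
∂y/∂h = w₂ = -2
∂h/∂z = 1 (ReLU derivative)
∂z/∂w₁ = x = 1

∂L/∂w₁ = -8 × -2 × 1 × 1 = 16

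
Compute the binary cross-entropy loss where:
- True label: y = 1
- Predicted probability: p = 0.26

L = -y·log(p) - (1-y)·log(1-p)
L = 1.347

L = -1·log(0.26) - 0·log(0.74) = -log(0.26) = 1.347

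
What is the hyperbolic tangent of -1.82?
-0.9488

tanh(-1.82) = (e^(-1.82) - e^(1.82))/(e^(-1.82) + e^(1.82)) = -0.9488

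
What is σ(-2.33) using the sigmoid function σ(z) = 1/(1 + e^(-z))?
0.08867

sigmoid(-2.33) = 1/(1 + e^(2.33)) = 1/(1 + 10.28) = 0.08867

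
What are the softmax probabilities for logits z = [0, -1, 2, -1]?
p = [0.1096, 0.0403, 0.8098, 0.0403]

exp(z) = [1, 0.3679, 7.389, 0.3679]
Sum = 9.125
p = [0.1096, 0.0403, 0.8098, 0.0403]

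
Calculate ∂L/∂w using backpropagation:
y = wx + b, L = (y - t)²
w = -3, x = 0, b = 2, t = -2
∂L/∂w = 0

y = wx + b = (-3)(0) + 2 = 2
∂L/∂y = 2(y - t) = 2(2 - -2) = 8
∂y/∂w = x = 0
∂L/∂w = ∂L/∂y · ∂y/∂w = 8 × 0 = 0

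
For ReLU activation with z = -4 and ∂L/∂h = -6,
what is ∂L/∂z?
∂L/∂z = 0

h = ReLU(-4) = 0
Since z < 0: ∂h/∂z = 0
∂L/∂z = ∂L/∂h · ∂h/∂z = -6 × 0 = 0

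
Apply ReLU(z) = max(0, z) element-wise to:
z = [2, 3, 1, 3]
h = [2, 3, 1, 3]

ReLU applied element-wise: max(0,2)=2, max(0,3)=3, max(0,1)=1, max(0,3)=3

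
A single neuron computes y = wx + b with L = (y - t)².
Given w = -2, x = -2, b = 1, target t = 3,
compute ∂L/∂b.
∂L/∂b = 4

y = wx + b = (-2)(-2) + 1 = 5
∂L/∂y = 2(y - t) = 2(5 - 3) = 4
∂y/∂b = 1
∂L/∂b = ∂L/∂y · ∂y/∂b = 4 × 1 = 4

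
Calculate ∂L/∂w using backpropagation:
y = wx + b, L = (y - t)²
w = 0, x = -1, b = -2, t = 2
∂L/∂w = 8

y = wx + b = (0)(-1) + -2 = -2
∂L/∂y = 2(y - t) = 2(-2 - 2) = -8
∂y/∂w = x = -1
∂L/∂w = ∂L/∂y · ∂y/∂w = -8 × -1 = 8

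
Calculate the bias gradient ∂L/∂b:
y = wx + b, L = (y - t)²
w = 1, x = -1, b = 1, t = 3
∂L/∂b = -6

y = wx + b = (1)(-1) + 1 = 0
∂L/∂y = 2(y - t) = 2(0 - 3) = -6
∂y/∂b = 1
∂L/∂b = ∂L/∂y · ∂y/∂b = -6 × 1 = -6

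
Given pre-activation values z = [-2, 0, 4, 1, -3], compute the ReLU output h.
h = [0, 0, 4, 1, 0]

ReLU applied element-wise: max(0,-2)=0, max(0,0)=0, max(0,4)=4, max(0,1)=1, max(0,-3)=0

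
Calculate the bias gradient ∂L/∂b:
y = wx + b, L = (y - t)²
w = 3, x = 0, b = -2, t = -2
∂L/∂b = 0

y = wx + b = (3)(0) + -2 = -2
∂L/∂y = 2(y - t) = 2(-2 - -2) = 0
∂y/∂b = 1
∂L/∂b = ∂L/∂y · ∂y/∂b = 0 × 1 = 0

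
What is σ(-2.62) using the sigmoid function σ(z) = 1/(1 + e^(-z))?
0.06786

sigmoid(-2.62) = 1/(1 + e^(2.62)) = 1/(1 + 13.74) = 0.06786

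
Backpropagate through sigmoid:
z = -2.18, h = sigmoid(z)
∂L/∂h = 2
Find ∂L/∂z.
∂L/∂z = 0.1825

σ(-2.18) = 0.1016
σ'(-2.18) = σ(-2.18)(1 - σ(-2.18)) = 0.1016 × 0.8984 = 0.09125
∂L/∂z = ∂L/∂h · σ'(z) = 2 × 0.09125 = 0.1825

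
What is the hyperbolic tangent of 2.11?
0.971

tanh(2.11) = (e^(2.11) - e^(-2.11))/(e^(2.11) + e^(-2.11)) = 0.971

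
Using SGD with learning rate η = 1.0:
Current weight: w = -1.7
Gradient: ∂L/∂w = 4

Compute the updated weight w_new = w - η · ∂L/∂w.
w_new = -5.7

w_new = w - η·∂L/∂w = -1.7 - 1.0×(4) = -1.7 - (4) = -5.7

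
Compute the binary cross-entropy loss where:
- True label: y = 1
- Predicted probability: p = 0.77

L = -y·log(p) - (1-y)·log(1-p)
L = 0.2614

L = -1·log(0.77) - 0·log(0.23) = -log(0.77) = 0.2614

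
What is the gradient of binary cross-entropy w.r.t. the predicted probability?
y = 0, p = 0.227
∂L/∂p = 1.294

∂L/∂p = -y/p + (1-y)/(1-p) = 0 + 1/0.773 = 1.294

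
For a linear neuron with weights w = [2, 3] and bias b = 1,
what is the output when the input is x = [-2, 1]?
y = 0

y = (2)(-2) + (3)(1) + 1 = 0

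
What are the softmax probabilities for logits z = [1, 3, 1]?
p = [0.1065, 0.787, 0.1065]

exp(z) = [2.718, 20.09, 2.718]
Sum = 25.52
p = [0.1065, 0.787, 0.1065]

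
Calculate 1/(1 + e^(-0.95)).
0.7211

sigmoid(0.95) = 1/(1 + e^(-0.95)) = 1/(1 + 0.3867) = 0.7211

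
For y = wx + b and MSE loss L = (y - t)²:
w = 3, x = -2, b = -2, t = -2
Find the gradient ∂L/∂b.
∂L/∂b = -12

y = wx + b = (3)(-2) + -2 = -8
∂L/∂y = 2(y - t) = 2(-8 - -2) = -12
∂y/∂b = 1
∂L/∂b = ∂L/∂y · ∂y/∂b = -12 × 1 = -12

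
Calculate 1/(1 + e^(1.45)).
0.19

sigmoid(-1.45) = 1/(1 + e^(1.45)) = 1/(1 + 4.263) = 0.19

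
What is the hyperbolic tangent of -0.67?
-0.585

tanh(-0.67) = (e^(-0.67) - e^(0.67))/(e^(-0.67) + e^(0.67)) = -0.585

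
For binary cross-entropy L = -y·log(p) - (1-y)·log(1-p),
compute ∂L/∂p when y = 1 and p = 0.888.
∂L/∂p = -1.126

∂L/∂p = -y/p + (1-y)/(1-p) = -1/0.888 + 0 = -1.126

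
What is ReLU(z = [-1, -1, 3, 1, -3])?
h = [0, 0, 3, 1, 0]

ReLU applied element-wise: max(0,-1)=0, max(0,-1)=0, max(0,3)=3, max(0,1)=1, max(0,-3)=0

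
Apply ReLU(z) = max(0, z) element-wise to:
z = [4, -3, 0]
h = [4, 0, 0]

ReLU applied element-wise: max(0,4)=4, max(0,-3)=0, max(0,0)=0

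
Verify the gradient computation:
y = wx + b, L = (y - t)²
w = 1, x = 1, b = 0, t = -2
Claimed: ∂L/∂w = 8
Incorrect

y = (1)(1) + 0 = 1
∂L/∂y = 2(y - t) = 2(1 - -2) = 6
∂y/∂w = x = 1
∂L/∂w = 6 × 1 = 6

Claimed value: 8
Incorrect: The correct gradient is 6.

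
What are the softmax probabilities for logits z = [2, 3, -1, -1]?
p = [0.2619, 0.712, 0.013, 0.013]

exp(z) = [7.389, 20.09, 0.3679, 0.3679]
Sum = 28.21
p = [0.2619, 0.712, 0.013, 0.013]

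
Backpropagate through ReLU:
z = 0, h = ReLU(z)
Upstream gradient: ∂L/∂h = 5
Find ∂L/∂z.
∂L/∂z = 0

h = ReLU(0) = 0
At z = 0: ∂h/∂z = 0 (by convention)
∂L/∂z = ∂L/∂h · ∂h/∂z = 5 × 0 = 0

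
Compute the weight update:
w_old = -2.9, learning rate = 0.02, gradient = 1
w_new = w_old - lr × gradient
w_new = -2.92

w_new = w - η·∂L/∂w = -2.9 - 0.02×(1) = -2.9 - (0.02) = -2.92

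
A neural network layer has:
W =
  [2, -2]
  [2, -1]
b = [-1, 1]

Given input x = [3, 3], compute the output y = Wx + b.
y = [-1, 4]

Wx = [2×3 + -2×3, 2×3 + -1×3]
   = [0, 3]
y = Wx + b = [0 + -1, 3 + 1] = [-1, 4]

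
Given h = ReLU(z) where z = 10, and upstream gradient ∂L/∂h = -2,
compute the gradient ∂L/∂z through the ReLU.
∂L/∂z = -2

h = ReLU(10) = 10
Since z > 0: ∂h/∂z = 1
∂L/∂z = ∂L/∂h · ∂h/∂z = -2 × 1 = -2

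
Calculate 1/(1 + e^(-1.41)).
0.8038

sigmoid(1.41) = 1/(1 + e^(-1.41)) = 1/(1 + 0.2441) = 0.8038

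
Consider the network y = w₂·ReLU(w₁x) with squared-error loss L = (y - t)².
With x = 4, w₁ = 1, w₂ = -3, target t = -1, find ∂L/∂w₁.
∂L/∂w₁ = 264

Forward pass:
z = w₁x = 1×4 = 4
h = ReLU(4) = 4
y = w₂h = -3×4 = -12

Backward pass:
∂L/∂y = 2(y - t) = 2(-12 - -1) = -22
∂y/∂h = w₂ = -3
∂h/∂z = 1 (ReLU derivative)
∂z/∂w₁ = x = 4

∂L/∂w₁ = -22 × -3 × 1 × 4 = 264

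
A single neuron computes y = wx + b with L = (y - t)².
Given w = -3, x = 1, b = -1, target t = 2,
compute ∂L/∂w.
∂L/∂w = -12

y = wx + b = (-3)(1) + -1 = -4
∂L/∂y = 2(y - t) = 2(-4 - 2) = -12
∂y/∂w = x = 1
∂L/∂w = ∂L/∂y · ∂y/∂w = -12 × 1 = -12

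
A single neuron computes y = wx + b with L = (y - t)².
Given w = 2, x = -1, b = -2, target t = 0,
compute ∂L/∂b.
∂L/∂b = -8

y = wx + b = (2)(-1) + -2 = -4
∂L/∂y = 2(y - t) = 2(-4 - 0) = -8
∂y/∂b = 1
∂L/∂b = ∂L/∂y · ∂y/∂b = -8 × 1 = -8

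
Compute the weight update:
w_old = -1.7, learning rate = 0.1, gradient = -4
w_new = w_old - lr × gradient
w_new = -1.3

w_new = w - η·∂L/∂w = -1.7 - 0.1×(-4) = -1.7 - (-0.4) = -1.3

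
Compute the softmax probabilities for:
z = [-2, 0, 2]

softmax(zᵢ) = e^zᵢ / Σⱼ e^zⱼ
p = [0.0159, 0.1173, 0.8668]

exp(z) = [0.1353, 1, 7.389]
Sum = 8.524
p = [0.0159, 0.1173, 0.8668]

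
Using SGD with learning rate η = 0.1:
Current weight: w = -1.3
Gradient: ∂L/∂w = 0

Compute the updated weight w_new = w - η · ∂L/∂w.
w_new = -1.3

w_new = w - η·∂L/∂w = -1.3 - 0.1×(0) = -1.3 - (0) = -1.3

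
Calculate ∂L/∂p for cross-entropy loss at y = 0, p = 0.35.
∂L/∂p = 1.538

∂L/∂p = -y/p + (1-y)/(1-p) = 0 + 1/0.65 = 1.538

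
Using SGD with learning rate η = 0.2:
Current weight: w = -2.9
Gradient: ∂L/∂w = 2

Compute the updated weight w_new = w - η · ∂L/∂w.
w_new = -3.3

w_new = w - η·∂L/∂w = -2.9 - 0.2×(2) = -2.9 - (0.4) = -3.3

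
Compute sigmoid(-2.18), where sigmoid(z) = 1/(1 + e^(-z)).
0.1016

sigmoid(-2.18) = 1/(1 + e^(2.18)) = 1/(1 + 8.846) = 0.1016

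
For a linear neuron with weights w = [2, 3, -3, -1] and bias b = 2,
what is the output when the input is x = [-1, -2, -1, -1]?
y = -2

y = (2)(-1) + (3)(-2) + (-3)(-1) + (-1)(-1) + 2 = -2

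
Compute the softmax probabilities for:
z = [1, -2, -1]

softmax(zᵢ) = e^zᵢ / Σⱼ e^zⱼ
p = [0.8438, 0.042, 0.1142]

exp(z) = [2.718, 0.1353, 0.3679]
Sum = 3.221
p = [0.8438, 0.042, 0.1142]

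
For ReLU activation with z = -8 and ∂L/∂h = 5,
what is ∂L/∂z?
∂L/∂z = 0

h = ReLU(-8) = 0
Since z < 0: ∂h/∂z = 0
∂L/∂z = ∂L/∂h · ∂h/∂z = 5 × 0 = 0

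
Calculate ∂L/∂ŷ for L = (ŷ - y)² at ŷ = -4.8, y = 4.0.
∂L/∂ŷ = -17.6

∂L/∂ŷ = 2(ŷ - y) = 2(-4.8 - 4.0) = 2(-8.8) = -17.6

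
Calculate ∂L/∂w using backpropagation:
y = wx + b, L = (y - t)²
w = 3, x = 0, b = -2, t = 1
∂L/∂w = 0

y = wx + b = (3)(0) + -2 = -2
∂L/∂y = 2(y - t) = 2(-2 - 1) = -6
∂y/∂w = x = 0
∂L/∂w = ∂L/∂y · ∂y/∂w = -6 × 0 = 0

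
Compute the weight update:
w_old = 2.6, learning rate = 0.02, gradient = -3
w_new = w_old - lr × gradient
w_new = 2.66

w_new = w - η·∂L/∂w = 2.6 - 0.02×(-3) = 2.6 - (-0.06) = 2.66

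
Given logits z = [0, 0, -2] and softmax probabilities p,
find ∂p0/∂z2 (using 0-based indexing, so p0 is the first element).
∂p0/∂z2 = -0.02968

p = softmax(z) = [0.4683, 0.4683, 0.06338]
p0 = 0.4683, p2 = 0.06338

∂p0/∂z2 = -p0 × p2 = -0.4683 × 0.06338 = -0.02968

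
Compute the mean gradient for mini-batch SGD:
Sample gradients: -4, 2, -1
Average gradient = -1

Average = (1/3)(-4 + 2 + -1) = -3/3 = -1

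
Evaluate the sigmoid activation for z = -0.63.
0.3475

sigmoid(-0.63) = 1/(1 + e^(0.63)) = 1/(1 + 1.878) = 0.3475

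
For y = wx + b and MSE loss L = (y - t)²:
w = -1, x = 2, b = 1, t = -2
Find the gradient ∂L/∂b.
∂L/∂b = 2

y = wx + b = (-1)(2) + 1 = -1
∂L/∂y = 2(y - t) = 2(-1 - -2) = 2
∂y/∂b = 1
∂L/∂b = ∂L/∂y · ∂y/∂b = 2 × 1 = 2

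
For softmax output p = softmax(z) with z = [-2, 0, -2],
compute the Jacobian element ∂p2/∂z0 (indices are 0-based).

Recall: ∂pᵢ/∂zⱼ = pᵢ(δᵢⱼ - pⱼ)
∂p2/∂z0 = -0.01134

p = softmax(z) = [0.1065, 0.787, 0.1065]
p2 = 0.1065, p0 = 0.1065

∂p2/∂z0 = -p2 × p0 = -0.1065 × 0.1065 = -0.01134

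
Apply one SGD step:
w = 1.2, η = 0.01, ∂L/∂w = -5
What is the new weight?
w_new = 1.25

w_new = w - η·∂L/∂w = 1.2 - 0.01×(-5) = 1.2 - (-0.05) = 1.25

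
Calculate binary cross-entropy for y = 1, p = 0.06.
L = 2.813

L = -1·log(0.06) - 0·log(0.94) = -log(0.06) = 2.813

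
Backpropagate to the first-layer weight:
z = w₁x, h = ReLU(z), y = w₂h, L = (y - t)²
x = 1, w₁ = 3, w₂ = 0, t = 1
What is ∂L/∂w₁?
∂L/∂w₁ = 0

Forward pass:
z = w₁x = 3×1 = 3
h = ReLU(3) = 3
y = w₂h = 0×3 = 0

Backward pass:
∂L/∂y = 2(y - t) = 2(0 - 1) = -2
∂y/∂h = w₂ = 0
∂h/∂z = 1 (ReLU derivative)
∂z/∂w₁ = x = 1

∂L/∂w₁ = -2 × 0 × 1 × 1 = 0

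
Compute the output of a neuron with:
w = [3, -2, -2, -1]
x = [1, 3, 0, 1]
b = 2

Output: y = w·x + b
y = -2

y = (3)(1) + (-2)(3) + (-2)(0) + (-1)(1) + 2 = -2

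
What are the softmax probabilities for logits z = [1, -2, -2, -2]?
p = [0.87, 0.0433, 0.0433, 0.0433]

exp(z) = [2.718, 0.1353, 0.1353, 0.1353]
Sum = 3.124
p = [0.87, 0.0433, 0.0433, 0.0433]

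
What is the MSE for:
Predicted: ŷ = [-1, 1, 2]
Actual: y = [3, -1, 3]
MSE = 7

MSE = (1/3)((-1-3)² + (1--1)² + (2-3)²) = (1/3)(16 + 4 + 1) = 7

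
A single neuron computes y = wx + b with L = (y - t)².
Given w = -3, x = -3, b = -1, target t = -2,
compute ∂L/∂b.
∂L/∂b = 20

y = wx + b = (-3)(-3) + -1 = 8
∂L/∂y = 2(y - t) = 2(8 - -2) = 20
∂y/∂b = 1
∂L/∂b = ∂L/∂y · ∂y/∂b = 20 × 1 = 20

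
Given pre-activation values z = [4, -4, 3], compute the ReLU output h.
h = [4, 0, 3]

ReLU applied element-wise: max(0,4)=4, max(0,-4)=0, max(0,3)=3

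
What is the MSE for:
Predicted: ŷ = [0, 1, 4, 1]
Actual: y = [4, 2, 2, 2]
MSE = 5.5

MSE = (1/4)((0-4)² + (1-2)² + (4-2)² + (1-2)²) = (1/4)(16 + 1 + 4 + 1) = 5.5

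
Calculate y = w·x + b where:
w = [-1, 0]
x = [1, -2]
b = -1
y = -2

y = (-1)(1) + (0)(-2) + -1 = -2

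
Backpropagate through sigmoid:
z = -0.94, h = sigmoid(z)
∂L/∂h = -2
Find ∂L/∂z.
∂L/∂z = -0.404

σ(-0.94) = 0.2809
σ'(-0.94) = σ(-0.94)(1 - σ(-0.94)) = 0.2809 × 0.7191 = 0.202
∂L/∂z = ∂L/∂h · σ'(z) = -2 × 0.202 = -0.404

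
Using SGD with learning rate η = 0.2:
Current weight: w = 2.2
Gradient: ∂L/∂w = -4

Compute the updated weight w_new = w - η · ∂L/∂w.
w_new = 3

w_new = w - η·∂L/∂w = 2.2 - 0.2×(-4) = 2.2 - (-0.8) = 3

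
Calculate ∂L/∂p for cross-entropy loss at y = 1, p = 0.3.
∂L/∂p = -3.333

∂L/∂p = -y/p + (1-y)/(1-p) = -1/0.3 + 0 = -3.333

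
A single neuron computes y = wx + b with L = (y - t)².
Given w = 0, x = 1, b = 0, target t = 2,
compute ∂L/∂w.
∂L/∂w = -4

y = wx + b = (0)(1) + 0 = 0
∂L/∂y = 2(y - t) = 2(0 - 2) = -4
∂y/∂w = x = 1
∂L/∂w = ∂L/∂y · ∂y/∂w = -4 × 1 = -4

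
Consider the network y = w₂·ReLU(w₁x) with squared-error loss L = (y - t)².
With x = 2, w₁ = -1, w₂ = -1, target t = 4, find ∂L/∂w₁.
∂L/∂w₁ = 0

Forward pass:
z = w₁x = -1×2 = -2
h = ReLU(-2) = 0
y = w₂h = -1×0 = 0

Backward pass:
∂L/∂y = 2(y - t) = 2(0 - 4) = -8
∂y/∂h = w₂ = -1
∂h/∂z = 0 (ReLU derivative)
∂z/∂w₁ = x = 2

∂L/∂w₁ = -8 × -1 × 0 × 2 = 0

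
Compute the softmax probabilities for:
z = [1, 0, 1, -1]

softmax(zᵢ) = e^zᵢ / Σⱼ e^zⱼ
p = [0.3995, 0.147, 0.3995, 0.0541]

exp(z) = [2.718, 1, 2.718, 0.3679]
Sum = 6.804
p = [0.3995, 0.147, 0.3995, 0.0541]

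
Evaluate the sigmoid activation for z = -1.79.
0.1431

sigmoid(-1.79) = 1/(1 + e^(1.79)) = 1/(1 + 5.989) = 0.1431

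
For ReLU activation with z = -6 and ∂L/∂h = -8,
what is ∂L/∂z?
∂L/∂z = 0

h = ReLU(-6) = 0
Since z < 0: ∂h/∂z = 0
∂L/∂z = ∂L/∂h · ∂h/∂z = -8 × 0 = 0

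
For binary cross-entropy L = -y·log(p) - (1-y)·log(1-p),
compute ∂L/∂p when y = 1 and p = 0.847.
∂L/∂p = -1.181

∂L/∂p = -y/p + (1-y)/(1-p) = -1/0.847 + 0 = -1.181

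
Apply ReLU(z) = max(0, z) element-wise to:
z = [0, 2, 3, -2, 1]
h = [0, 2, 3, 0, 1]

ReLU applied element-wise: max(0,0)=0, max(0,2)=2, max(0,3)=3, max(0,-2)=0, max(0,1)=1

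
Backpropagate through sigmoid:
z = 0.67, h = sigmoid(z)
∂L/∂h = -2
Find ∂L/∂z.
∂L/∂z = -0.4478

σ(0.67) = 0.6615
σ'(0.67) = σ(0.67)(1 - σ(0.67)) = 0.6615 × 0.3385 = 0.2239
∂L/∂z = ∂L/∂h · σ'(z) = -2 × 0.2239 = -0.4478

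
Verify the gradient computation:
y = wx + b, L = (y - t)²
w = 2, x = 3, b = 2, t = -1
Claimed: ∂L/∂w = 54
Correct

y = (2)(3) + 2 = 8
∂L/∂y = 2(y - t) = 2(8 - -1) = 18
∂y/∂w = x = 3
∂L/∂w = 18 × 3 = 54

Claimed value: 54
Correct: The correct gradient is 54.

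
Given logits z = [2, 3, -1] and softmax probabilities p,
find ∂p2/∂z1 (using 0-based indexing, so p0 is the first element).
∂p2/∂z1 = -0.009532

p = softmax(z) = [0.2654, 0.7214, 0.01321]
p2 = 0.01321, p1 = 0.7214

∂p2/∂z1 = -p2 × p1 = -0.01321 × 0.7214 = -0.009532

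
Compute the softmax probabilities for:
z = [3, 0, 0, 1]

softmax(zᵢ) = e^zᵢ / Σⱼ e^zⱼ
p = [0.8098, 0.0403, 0.0403, 0.1096]

exp(z) = [20.09, 1, 1, 2.718]
Sum = 24.8
p = [0.8098, 0.0403, 0.0403, 0.1096]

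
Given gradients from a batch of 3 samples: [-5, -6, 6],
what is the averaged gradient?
Average gradient = -1.667

Average = (1/3)(-5 + -6 + 6) = -5/3 = -1.667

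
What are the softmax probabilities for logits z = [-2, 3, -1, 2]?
p = [0.0048, 0.7179, 0.0131, 0.2641]

exp(z) = [0.1353, 20.09, 0.3679, 7.389]
Sum = 27.98
p = [0.0048, 0.7179, 0.0131, 0.2641]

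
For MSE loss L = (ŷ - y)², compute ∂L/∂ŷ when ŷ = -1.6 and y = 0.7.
∂L/∂ŷ = -4.6

∂L/∂ŷ = 2(ŷ - y) = 2(-1.6 - 0.7) = 2(-2.3) = -4.6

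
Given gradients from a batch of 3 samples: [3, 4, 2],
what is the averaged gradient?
Average gradient = 3

Average = (1/3)(3 + 4 + 2) = 9/3 = 3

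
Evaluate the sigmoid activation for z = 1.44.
0.8085

sigmoid(1.44) = 1/(1 + e^(-1.44)) = 1/(1 + 0.2369) = 0.8085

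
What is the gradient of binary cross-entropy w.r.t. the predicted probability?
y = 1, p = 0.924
∂L/∂p = -1.082

∂L/∂p = -y/p + (1-y)/(1-p) = -1/0.924 + 0 = -1.082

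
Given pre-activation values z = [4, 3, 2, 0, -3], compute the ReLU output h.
h = [4, 3, 2, 0, 0]

ReLU applied element-wise: max(0,4)=4, max(0,3)=3, max(0,2)=2, max(0,0)=0, max(0,-3)=0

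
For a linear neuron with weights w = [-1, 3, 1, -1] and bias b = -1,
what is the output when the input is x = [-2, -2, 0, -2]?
y = -3

y = (-1)(-2) + (3)(-2) + (1)(0) + (-1)(-2) + -1 = -3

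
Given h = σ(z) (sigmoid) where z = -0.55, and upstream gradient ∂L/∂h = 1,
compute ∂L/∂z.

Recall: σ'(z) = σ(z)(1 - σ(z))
∂L/∂z = 0.232

σ(-0.55) = 0.3659
σ'(-0.55) = σ(-0.55)(1 - σ(-0.55)) = 0.3659 × 0.6341 = 0.232
∂L/∂z = ∂L/∂h · σ'(z) = 1 × 0.232 = 0.232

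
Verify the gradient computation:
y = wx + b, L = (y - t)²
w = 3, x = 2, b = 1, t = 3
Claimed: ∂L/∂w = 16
Correct

y = (3)(2) + 1 = 7
∂L/∂y = 2(y - t) = 2(7 - 3) = 8
∂y/∂w = x = 2
∂L/∂w = 8 × 2 = 16

Claimed value: 16
Correct: The correct gradient is 16.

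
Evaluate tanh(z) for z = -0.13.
-0.1293

tanh(-0.13) = (e^(-0.13) - e^(0.13))/(e^(-0.13) + e^(0.13)) = -0.1293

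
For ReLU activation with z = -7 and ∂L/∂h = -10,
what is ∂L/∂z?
∂L/∂z = 0

h = ReLU(-7) = 0
Since z < 0: ∂h/∂z = 0
∂L/∂z = ∂L/∂h · ∂h/∂z = -10 × 0 = 0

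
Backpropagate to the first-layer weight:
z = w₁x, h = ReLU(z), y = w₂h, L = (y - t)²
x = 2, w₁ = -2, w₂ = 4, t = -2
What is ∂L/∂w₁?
∂L/∂w₁ = 0

Forward pass:
z = w₁x = -2×2 = -4
h = ReLU(-4) = 0
y = w₂h = 4×0 = 0

Backward pass:
∂L/∂y = 2(y - t) = 2(0 - -2) = 4
∂y/∂h = w₂ = 4
∂h/∂z = 0 (ReLU derivative)
∂z/∂w₁ = x = 2

∂L/∂w₁ = 4 × 4 × 0 × 2 = 0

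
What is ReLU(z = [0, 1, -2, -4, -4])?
h = [0, 1, 0, 0, 0]

ReLU applied element-wise: max(0,0)=0, max(0,1)=1, max(0,-2)=0, max(0,-4)=0, max(0,-4)=0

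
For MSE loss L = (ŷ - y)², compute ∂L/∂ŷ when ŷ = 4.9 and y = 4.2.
∂L/∂ŷ = 1.4

∂L/∂ŷ = 2(ŷ - y) = 2(4.9 - 4.2) = 2(0.7) = 1.4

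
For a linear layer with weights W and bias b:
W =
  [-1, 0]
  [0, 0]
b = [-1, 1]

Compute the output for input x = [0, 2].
y = [-1, 1]

Wx = [-1×0 + 0×2, 0×0 + 0×2]
   = [0, 0]
y = Wx + b = [0 + -1, 0 + 1] = [-1, 1]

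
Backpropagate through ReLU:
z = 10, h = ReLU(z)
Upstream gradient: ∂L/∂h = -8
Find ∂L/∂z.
∂L/∂z = -8

h = ReLU(10) = 10
Since z > 0: ∂h/∂z = 1
∂L/∂z = ∂L/∂h · ∂h/∂z = -8 × 1 = -8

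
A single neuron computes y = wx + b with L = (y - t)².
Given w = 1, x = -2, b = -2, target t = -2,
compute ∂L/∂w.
∂L/∂w = 8

y = wx + b = (1)(-2) + -2 = -4
∂L/∂y = 2(y - t) = 2(-4 - -2) = -4
∂y/∂w = x = -2
∂L/∂w = ∂L/∂y · ∂y/∂w = -4 × -2 = 8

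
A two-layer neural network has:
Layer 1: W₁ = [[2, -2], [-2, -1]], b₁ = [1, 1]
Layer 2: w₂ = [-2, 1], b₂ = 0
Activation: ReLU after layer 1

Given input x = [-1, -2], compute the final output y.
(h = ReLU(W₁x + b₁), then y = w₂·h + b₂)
y = -1

Layer 1 pre-activation: z₁ = [3, 5]
After ReLU: h = [3, 5]
Layer 2 output: y = -2×3 + 1×5 + 0 = -1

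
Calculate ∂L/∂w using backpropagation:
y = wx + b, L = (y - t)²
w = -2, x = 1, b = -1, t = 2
∂L/∂w = -10

y = wx + b = (-2)(1) + -1 = -3
∂L/∂y = 2(y - t) = 2(-3 - 2) = -10
∂y/∂w = x = 1
∂L/∂w = ∂L/∂y · ∂y/∂w = -10 × 1 = -10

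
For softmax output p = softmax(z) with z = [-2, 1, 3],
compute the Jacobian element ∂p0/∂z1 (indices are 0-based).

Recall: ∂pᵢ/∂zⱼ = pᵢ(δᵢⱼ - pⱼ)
∂p0/∂z1 = -0.0006991

p = softmax(z) = [0.0059, 0.1185, 0.8756]
p0 = 0.0059, p1 = 0.1185

∂p0/∂z1 = -p0 × p1 = -0.0059 × 0.1185 = -0.0006991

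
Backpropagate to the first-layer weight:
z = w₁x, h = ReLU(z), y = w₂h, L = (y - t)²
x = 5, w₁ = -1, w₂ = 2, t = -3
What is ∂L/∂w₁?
∂L/∂w₁ = 0

Forward pass:
z = w₁x = -1×5 = -5
h = ReLU(-5) = 0
y = w₂h = 2×0 = 0

Backward pass:
∂L/∂y = 2(y - t) = 2(0 - -3) = 6
∂y/∂h = w₂ = 2
∂h/∂z = 0 (ReLU derivative)
∂z/∂w₁ = x = 5

∂L/∂w₁ = 6 × 2 × 0 × 5 = 0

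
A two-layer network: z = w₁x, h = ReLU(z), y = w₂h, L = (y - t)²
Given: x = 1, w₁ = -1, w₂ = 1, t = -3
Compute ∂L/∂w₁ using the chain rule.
∂L/∂w₁ = 0

Forward pass:
z = w₁x = -1×1 = -1
h = ReLU(-1) = 0
y = w₂h = 1×0 = 0

Backward pass:
∂L/∂y = 2(y - t) = 2(0 - -3) = 6
∂y/∂h = w₂ = 1
∂h/∂z = 0 (ReLU derivative)
∂z/∂w₁ = x = 1

∂L/∂w₁ = 6 × 1 × 0 × 1 = 0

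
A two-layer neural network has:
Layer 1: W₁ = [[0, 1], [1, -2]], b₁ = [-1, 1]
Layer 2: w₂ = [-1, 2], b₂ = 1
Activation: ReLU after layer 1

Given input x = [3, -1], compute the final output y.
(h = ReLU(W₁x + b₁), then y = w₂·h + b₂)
y = 13

Layer 1 pre-activation: z₁ = [-2, 6]
After ReLU: h = [0, 6]
Layer 2 output: y = -1×0 + 2×6 + 1 = 13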